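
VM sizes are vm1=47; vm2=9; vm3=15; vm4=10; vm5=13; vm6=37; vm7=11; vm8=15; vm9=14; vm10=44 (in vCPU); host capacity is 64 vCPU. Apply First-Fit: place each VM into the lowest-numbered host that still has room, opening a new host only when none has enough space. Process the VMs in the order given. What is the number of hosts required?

Put vm1 (47 vCPU) in host 1; 17 vCPU remain.
Put vm2 (9 vCPU) in host 1; 8 vCPU remain.
Put vm3 (15 vCPU) in host 2; 49 vCPU remain.
Put vm4 (10 vCPU) in host 2; 39 vCPU remain.
Put vm5 (13 vCPU) in host 2; 26 vCPU remain.
Put vm6 (37 vCPU) in host 3; 27 vCPU remain.
Put vm7 (11 vCPU) in host 2; 15 vCPU remain.
Put vm8 (15 vCPU) in host 2; 0 vCPU remain.
Put vm9 (14 vCPU) in host 3; 13 vCPU remain.
Put vm10 (44 vCPU) in host 4; 20 vCPU remain.
Final hosts: [47,9] [15,10,13,11,15] [37,14] [44].

4 hosts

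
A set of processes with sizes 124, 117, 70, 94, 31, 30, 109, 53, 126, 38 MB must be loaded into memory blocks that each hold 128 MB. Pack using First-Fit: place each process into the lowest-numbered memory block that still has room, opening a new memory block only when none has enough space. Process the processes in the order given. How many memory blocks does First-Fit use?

7

memory block 1: place 124 MB, 4 MB left
memory block 2: place 117 MB, 11 MB left
memory block 3: place 70 MB, 58 MB left
memory block 4: place 94 MB, 34 MB left
memory block 3: place 31 MB, 27 MB left
memory block 4: place 30 MB, 4 MB left
memory block 5: place 109 MB, 19 MB left
memory block 6: place 53 MB, 75 MB left
memory block 7: place 126 MB, 2 MB left
memory block 6: place 38 MB, 37 MB left
Final memory blocks: [124] [117] [70,31] [94,30] [109] [53,38] [126].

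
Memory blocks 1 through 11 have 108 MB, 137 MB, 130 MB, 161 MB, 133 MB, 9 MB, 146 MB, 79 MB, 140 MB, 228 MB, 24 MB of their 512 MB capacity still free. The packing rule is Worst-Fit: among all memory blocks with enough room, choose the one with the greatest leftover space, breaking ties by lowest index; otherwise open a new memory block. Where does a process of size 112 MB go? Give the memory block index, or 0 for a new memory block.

Memory blocks with room: memory block 2 (137 MB), memory block 3 (130 MB), memory block 4 (161 MB), memory block 5 (133 MB), memory block 7 (146 MB), memory block 9 (140 MB), memory block 10 (228 MB).
Most room is memory block 10 with 228 MB free.

10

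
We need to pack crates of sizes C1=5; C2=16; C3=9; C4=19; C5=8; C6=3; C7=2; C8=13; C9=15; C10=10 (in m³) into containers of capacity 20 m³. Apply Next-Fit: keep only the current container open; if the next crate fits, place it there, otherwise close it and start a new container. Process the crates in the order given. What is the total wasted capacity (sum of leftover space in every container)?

60

Put C1 (5 m³) in container 1; 15 m³ remain.
Put C2 (16 m³) in container 2; 4 m³ remain.
Put C3 (9 m³) in container 3; 11 m³ remain.
Put C4 (19 m³) in container 4; 1 m³ remain.
Put C5 (8 m³) in container 5; 12 m³ remain.
Put C6 (3 m³) in container 5; 9 m³ remain.
Put C7 (2 m³) in container 5; 7 m³ remain.
Put C8 (13 m³) in container 6; 7 m³ remain.
Put C9 (15 m³) in container 7; 5 m³ remain.
Put C10 (10 m³) in container 8; 10 m³ remain.
8 containers × 20 m³ = 160 m³; used 100 m³; unused 60 m³.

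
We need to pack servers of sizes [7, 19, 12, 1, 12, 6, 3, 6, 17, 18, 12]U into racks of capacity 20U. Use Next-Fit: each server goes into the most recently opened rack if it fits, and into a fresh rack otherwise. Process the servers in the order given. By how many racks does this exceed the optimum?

2

Next-Fit: [7] [19] [12,1] [12,6] [3,6] [17] [18] [12] → 8 racks.
Total size 113U; any packing needs at least ⌈113/20⌉ = 6 racks.
An optimal packing achieves that bound: [19,1] [18] [17,3] [12,7] [12,6] [12,6] → 6 racks.
Excess: 8 − 6 = 2.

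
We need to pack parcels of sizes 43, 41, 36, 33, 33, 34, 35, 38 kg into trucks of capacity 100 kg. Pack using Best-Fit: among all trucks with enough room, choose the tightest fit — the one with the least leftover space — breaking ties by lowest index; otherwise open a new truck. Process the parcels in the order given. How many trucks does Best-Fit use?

4

Put 43 kg in truck 1; 57 kg remain.
Put 41 kg in truck 1; 16 kg remain.
Put 36 kg in truck 2; 64 kg remain.
Put 33 kg in truck 2; 31 kg remain.
Put 33 kg in truck 3; 67 kg remain.
Put 34 kg in truck 3; 33 kg remain.
Put 35 kg in truck 4; 65 kg remain.
Put 38 kg in truck 4; 27 kg remain.
Final trucks: [43,41] [36,33] [33,34] [35,38].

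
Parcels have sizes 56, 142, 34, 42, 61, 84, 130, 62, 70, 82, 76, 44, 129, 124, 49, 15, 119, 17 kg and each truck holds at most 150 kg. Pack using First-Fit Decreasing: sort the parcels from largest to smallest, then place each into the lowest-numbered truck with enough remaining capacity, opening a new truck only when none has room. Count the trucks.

10

Sorted descending: 142, 130, 129, 124, 119, 84, 82, 76, 70, 62, 61, 56, 49, 44, 42, 34, 17, 15.
142 kg → truck 1 (remaining 8 kg)
130 kg → truck 2 (remaining 20 kg)
129 kg → truck 3 (remaining 21 kg)
124 kg → truck 4 (remaining 26 kg)
119 kg → truck 5 (remaining 31 kg)
84 kg → truck 6 (remaining 66 kg)
82 kg → truck 7 (remaining 68 kg)
76 kg → truck 8 (remaining 74 kg)
70 kg → truck 8 (remaining 4 kg)
62 kg → truck 6 (remaining 4 kg)
61 kg → truck 7 (remaining 7 kg)
56 kg → truck 9 (remaining 94 kg)
49 kg → truck 9 (remaining 45 kg)
44 kg → truck 9 (remaining 1 kg)
42 kg → truck 10 (remaining 108 kg)
34 kg → truck 10 (remaining 74 kg)
17 kg → truck 2 (remaining 3 kg)
15 kg → truck 3 (remaining 6 kg)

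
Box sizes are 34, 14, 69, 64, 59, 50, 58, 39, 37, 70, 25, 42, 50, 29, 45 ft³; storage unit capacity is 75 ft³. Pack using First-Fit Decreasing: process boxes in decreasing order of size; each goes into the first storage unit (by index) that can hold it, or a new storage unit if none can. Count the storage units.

11

Sorted descending: 70, 69, 64, 59, 58, 50, 50, 45, 42, 39, 37, 34, 29, 25, 14.
Put 70 ft³ in storage unit 1; 5 ft³ remain.
Put 69 ft³ in storage unit 2; 6 ft³ remain.
Put 64 ft³ in storage unit 3; 11 ft³ remain.
Put 59 ft³ in storage unit 4; 16 ft³ remain.
Put 58 ft³ in storage unit 5; 17 ft³ remain.
Put 50 ft³ in storage unit 6; 25 ft³ remain.
Put 50 ft³ in storage unit 7; 25 ft³ remain.
Put 45 ft³ in storage unit 8; 30 ft³ remain.
Put 42 ft³ in storage unit 9; 33 ft³ remain.
Put 39 ft³ in storage unit 10; 36 ft³ remain.
Put 37 ft³ in storage unit 11; 38 ft³ remain.
Put 34 ft³ in storage unit 10; 2 ft³ remain.
Put 29 ft³ in storage unit 8; 1 ft³ remain.
Put 25 ft³ in storage unit 6; 0 ft³ remain.
Put 14 ft³ in storage unit 4; 2 ft³ remain.
Final storage units: [70] [69] [64] [59,14] [58] [50,25] [50] [45,29] [42] [39,34] [37].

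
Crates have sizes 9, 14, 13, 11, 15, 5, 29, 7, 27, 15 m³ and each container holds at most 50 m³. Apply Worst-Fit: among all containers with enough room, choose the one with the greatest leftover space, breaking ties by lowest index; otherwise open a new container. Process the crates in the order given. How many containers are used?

3 containers

Put 9 m³ in container 1; 41 m³ remain.
Put 14 m³ in container 1; 27 m³ remain.
Put 13 m³ in container 1; 14 m³ remain.
Put 11 m³ in container 1; 3 m³ remain.
Put 15 m³ in container 2; 35 m³ remain.
Put 5 m³ in container 2; 30 m³ remain.
Put 29 m³ in container 2; 1 m³ remain.
Put 7 m³ in container 3; 43 m³ remain.
Put 27 m³ in container 3; 16 m³ remain.
Put 15 m³ in container 3; 1 m³ remain.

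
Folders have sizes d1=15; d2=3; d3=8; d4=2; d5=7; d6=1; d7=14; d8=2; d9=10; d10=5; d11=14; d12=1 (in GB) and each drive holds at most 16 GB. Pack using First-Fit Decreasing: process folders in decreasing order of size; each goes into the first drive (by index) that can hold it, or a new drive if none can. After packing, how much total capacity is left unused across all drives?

14

Sorted descending: 15, 14, 14, 10, 8, 7, 5, 3, 2, 2, 1, 1.
15 GB → drive 1 (remaining 1 GB)
14 GB → drive 2 (remaining 2 GB)
14 GB → drive 3 (remaining 2 GB)
10 GB → drive 4 (remaining 6 GB)
8 GB → drive 5 (remaining 8 GB)
7 GB → drive 5 (remaining 1 GB)
5 GB → drive 4 (remaining 1 GB)
3 GB → drive 6 (remaining 13 GB)
2 GB → drive 2 (remaining 0 GB)
2 GB → drive 3 (remaining 0 GB)
1 GB → drive 1 (remaining 0 GB)
1 GB → drive 4 (remaining 0 GB)
6 drives × 16 GB = 96 GB; used 82 GB; unused 14 GB.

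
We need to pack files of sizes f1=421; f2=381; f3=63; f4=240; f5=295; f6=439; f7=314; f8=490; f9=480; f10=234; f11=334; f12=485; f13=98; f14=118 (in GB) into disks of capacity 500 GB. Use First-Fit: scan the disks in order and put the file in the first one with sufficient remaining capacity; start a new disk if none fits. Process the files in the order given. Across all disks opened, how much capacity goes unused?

disk 1: place f1 (421 GB), 79 GB left
disk 2: place f2 (381 GB), 119 GB left
disk 1: place f3 (63 GB), 16 GB left
disk 3: place f4 (240 GB), 260 GB left
disk 4: place f5 (295 GB), 205 GB left
disk 5: place f6 (439 GB), 61 GB left
disk 6: place f7 (314 GB), 186 GB left
disk 7: place f8 (490 GB), 10 GB left
disk 8: place f9 (480 GB), 20 GB left
disk 3: place f10 (234 GB), 26 GB left
disk 9: place f11 (334 GB), 166 GB left
disk 10: place f12 (485 GB), 15 GB left
disk 2: place f13 (98 GB), 21 GB left
disk 4: place f14 (118 GB), 87 GB left
10 disks × 500 GB = 5000 GB; used 4392 GB; unused 608 GB.

608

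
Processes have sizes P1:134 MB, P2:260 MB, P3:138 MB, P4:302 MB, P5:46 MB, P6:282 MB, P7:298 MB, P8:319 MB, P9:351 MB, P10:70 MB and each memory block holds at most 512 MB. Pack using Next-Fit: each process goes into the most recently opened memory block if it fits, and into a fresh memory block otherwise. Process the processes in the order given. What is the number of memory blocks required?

6

memory block 1: place P1 (134 MB), 378 MB left
memory block 1: place P2 (260 MB), 118 MB left
memory block 2: place P3 (138 MB), 374 MB left
memory block 2: place P4 (302 MB), 72 MB left
memory block 2: place P5 (46 MB), 26 MB left
memory block 3: place P6 (282 MB), 230 MB left
memory block 4: place P7 (298 MB), 214 MB left
memory block 5: place P8 (319 MB), 193 MB left
memory block 6: place P9 (351 MB), 161 MB left
memory block 6: place P10 (70 MB), 91 MB left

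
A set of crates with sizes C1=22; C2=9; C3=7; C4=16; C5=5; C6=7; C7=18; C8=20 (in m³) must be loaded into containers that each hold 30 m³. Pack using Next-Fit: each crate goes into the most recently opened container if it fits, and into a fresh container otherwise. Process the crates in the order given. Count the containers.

5

container 1: place C1 (22 m³), 8 m³ left
container 2: place C2 (9 m³), 21 m³ left
container 2: place C3 (7 m³), 14 m³ left
container 3: place C4 (16 m³), 14 m³ left
container 3: place C5 (5 m³), 9 m³ left
container 3: place C6 (7 m³), 2 m³ left
container 4: place C7 (18 m³), 12 m³ left
container 5: place C8 (20 m³), 10 m³ left
Final containers: [22] [9,7] [16,5,7] [18] [20].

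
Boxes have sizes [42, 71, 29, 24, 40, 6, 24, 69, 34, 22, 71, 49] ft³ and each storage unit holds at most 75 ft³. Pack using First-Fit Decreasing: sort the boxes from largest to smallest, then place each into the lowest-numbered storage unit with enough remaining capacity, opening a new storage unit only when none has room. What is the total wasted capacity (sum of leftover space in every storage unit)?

44

Sorted descending: 71, 71, 69, 49, 42, 40, 34, 29, 24, 24, 22, 6.
storage unit 1: place 71 ft³, 4 ft³ left
storage unit 2: place 71 ft³, 4 ft³ left
storage unit 3: place 69 ft³, 6 ft³ left
storage unit 4: place 49 ft³, 26 ft³ left
storage unit 5: place 42 ft³, 33 ft³ left
storage unit 6: place 40 ft³, 35 ft³ left
storage unit 6: place 34 ft³, 1 ft³ left
storage unit 5: place 29 ft³, 4 ft³ left
storage unit 4: place 24 ft³, 2 ft³ left
storage unit 7: place 24 ft³, 51 ft³ left
storage unit 7: place 22 ft³, 29 ft³ left
storage unit 3: place 6 ft³, 0 ft³ left
7 storage units × 75 ft³ = 525 ft³; used 481 ft³; unused 44 ft³.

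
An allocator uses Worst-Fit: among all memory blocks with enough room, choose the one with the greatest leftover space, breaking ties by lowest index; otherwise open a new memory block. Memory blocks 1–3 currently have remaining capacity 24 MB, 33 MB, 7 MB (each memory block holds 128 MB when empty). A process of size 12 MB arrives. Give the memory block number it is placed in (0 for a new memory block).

Memory blocks with room: memory block 1 (24 MB), memory block 2 (33 MB).
Most room is memory block 2 with 33 MB free.

2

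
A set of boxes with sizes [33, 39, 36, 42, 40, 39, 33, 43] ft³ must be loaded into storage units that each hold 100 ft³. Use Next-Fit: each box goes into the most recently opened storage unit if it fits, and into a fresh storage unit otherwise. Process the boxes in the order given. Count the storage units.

storage unit 1: place 33 ft³, 67 ft³ left
storage unit 1: place 39 ft³, 28 ft³ left
storage unit 2: place 36 ft³, 64 ft³ left
storage unit 2: place 42 ft³, 22 ft³ left
storage unit 3: place 40 ft³, 60 ft³ left
storage unit 3: place 39 ft³, 21 ft³ left
storage unit 4: place 33 ft³, 67 ft³ left
storage unit 4: place 43 ft³, 24 ft³ left

4 storage units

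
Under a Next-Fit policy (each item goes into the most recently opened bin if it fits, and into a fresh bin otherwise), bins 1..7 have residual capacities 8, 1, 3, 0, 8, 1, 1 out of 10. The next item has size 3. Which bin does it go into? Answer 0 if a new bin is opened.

0

Next-Fit only looks at bin 7, which has 1 free.
3 does not fit, so a new bin is opened.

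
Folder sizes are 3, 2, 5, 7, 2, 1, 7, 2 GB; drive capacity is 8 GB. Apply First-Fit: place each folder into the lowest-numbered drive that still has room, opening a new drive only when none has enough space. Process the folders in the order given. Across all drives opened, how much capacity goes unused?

3

3 GB → drive 1 (remaining 5 GB)
2 GB → drive 1 (remaining 3 GB)
5 GB → drive 2 (remaining 3 GB)
7 GB → drive 3 (remaining 1 GB)
2 GB → drive 1 (remaining 1 GB)
1 GB → drive 1 (remaining 0 GB)
7 GB → drive 4 (remaining 1 GB)
2 GB → drive 2 (remaining 1 GB)
4 drives × 8 GB = 32 GB; used 29 GB; unused 3 GB.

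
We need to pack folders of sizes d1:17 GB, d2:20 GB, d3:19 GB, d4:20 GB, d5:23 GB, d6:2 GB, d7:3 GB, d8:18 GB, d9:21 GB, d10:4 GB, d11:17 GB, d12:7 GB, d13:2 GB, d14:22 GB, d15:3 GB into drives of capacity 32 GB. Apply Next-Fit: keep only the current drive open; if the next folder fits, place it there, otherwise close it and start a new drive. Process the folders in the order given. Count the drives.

d1 (17 GB) → drive 1 (remaining 15 GB)
d2 (20 GB) → drive 2 (remaining 12 GB)
d3 (19 GB) → drive 3 (remaining 13 GB)
d4 (20 GB) → drive 4 (remaining 12 GB)
d5 (23 GB) → drive 5 (remaining 9 GB)
d6 (2 GB) → drive 5 (remaining 7 GB)
d7 (3 GB) → drive 5 (remaining 4 GB)
d8 (18 GB) → drive 6 (remaining 14 GB)
d9 (21 GB) → drive 7 (remaining 11 GB)
d10 (4 GB) → drive 7 (remaining 7 GB)
d11 (17 GB) → drive 8 (remaining 15 GB)
d12 (7 GB) → drive 8 (remaining 8 GB)
d13 (2 GB) → drive 8 (remaining 6 GB)
d14 (22 GB) → drive 9 (remaining 10 GB)
d15 (3 GB) → drive 9 (remaining 7 GB)
Final drives: [17] [20] [19] [20] [23,2,3] [18] [21,4] [17,7,2] [22,3].

9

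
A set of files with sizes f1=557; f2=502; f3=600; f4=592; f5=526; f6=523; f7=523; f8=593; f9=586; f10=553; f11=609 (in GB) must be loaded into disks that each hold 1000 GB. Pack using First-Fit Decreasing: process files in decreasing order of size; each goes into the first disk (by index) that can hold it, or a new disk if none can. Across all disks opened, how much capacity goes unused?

Sorted descending: 609, 600, 593, 592, 586, 557, 553, 526, 523, 523, 502.
Put 609 GB in disk 1; 391 GB remain.
Put 600 GB in disk 2; 400 GB remain.
Put 593 GB in disk 3; 407 GB remain.
Put 592 GB in disk 4; 408 GB remain.
Put 586 GB in disk 5; 414 GB remain.
Put 557 GB in disk 6; 443 GB remain.
Put 553 GB in disk 7; 447 GB remain.
Put 526 GB in disk 8; 474 GB remain.
Put 523 GB in disk 9; 477 GB remain.
Put 523 GB in disk 10; 477 GB remain.
Put 502 GB in disk 11; 498 GB remain.
11 disks × 1000 GB = 11000 GB; used 6164 GB; unused 4836 GB.

4836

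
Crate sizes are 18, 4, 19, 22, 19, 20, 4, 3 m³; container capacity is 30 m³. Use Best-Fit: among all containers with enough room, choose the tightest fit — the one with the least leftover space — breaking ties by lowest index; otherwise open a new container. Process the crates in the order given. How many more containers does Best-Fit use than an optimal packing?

0

Best-Fit: [18,4,4,3] [19] [22] [19] [20] → 5 containers.
5 crates exceed 15 m³ (half the capacity), and no two of those can share a container, so at least 5 containers are needed.
So 5 is already optimal.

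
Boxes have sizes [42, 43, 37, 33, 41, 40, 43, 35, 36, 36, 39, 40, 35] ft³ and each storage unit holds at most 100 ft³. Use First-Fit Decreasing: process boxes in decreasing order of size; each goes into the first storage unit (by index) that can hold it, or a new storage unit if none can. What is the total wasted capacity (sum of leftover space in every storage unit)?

200

Sorted descending: 43, 43, 42, 41, 40, 40, 39, 37, 36, 36, 35, 35, 33.
Put 43 ft³ in storage unit 1; 57 ft³ remain.
Put 43 ft³ in storage unit 1; 14 ft³ remain.
Put 42 ft³ in storage unit 2; 58 ft³ remain.
Put 41 ft³ in storage unit 2; 17 ft³ remain.
Put 40 ft³ in storage unit 3; 60 ft³ remain.
Put 40 ft³ in storage unit 3; 20 ft³ remain.
Put 39 ft³ in storage unit 4; 61 ft³ remain.
Put 37 ft³ in storage unit 4; 24 ft³ remain.
Put 36 ft³ in storage unit 5; 64 ft³ remain.
Put 36 ft³ in storage unit 5; 28 ft³ remain.
Put 35 ft³ in storage unit 6; 65 ft³ remain.
Put 35 ft³ in storage unit 6; 30 ft³ remain.
Put 33 ft³ in storage unit 7; 67 ft³ remain.
7 storage units × 100 ft³ = 700 ft³; used 500 ft³; unused 200 ft³.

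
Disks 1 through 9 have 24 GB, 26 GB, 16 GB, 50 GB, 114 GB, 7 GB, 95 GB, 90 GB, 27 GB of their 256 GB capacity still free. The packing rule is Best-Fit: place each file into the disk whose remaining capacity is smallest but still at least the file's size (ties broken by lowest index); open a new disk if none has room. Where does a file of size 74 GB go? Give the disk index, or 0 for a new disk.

8

Disks with room: disk 5 (114 GB), disk 7 (95 GB), disk 8 (90 GB).
Tightest fit is disk 8 with 90 GB free.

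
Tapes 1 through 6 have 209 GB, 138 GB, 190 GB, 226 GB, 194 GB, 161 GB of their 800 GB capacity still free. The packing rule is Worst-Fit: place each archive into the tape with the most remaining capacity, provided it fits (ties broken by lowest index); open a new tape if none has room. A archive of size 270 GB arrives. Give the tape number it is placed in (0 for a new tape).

No tape has ≥ 270 GB free, so a new tape is opened.

0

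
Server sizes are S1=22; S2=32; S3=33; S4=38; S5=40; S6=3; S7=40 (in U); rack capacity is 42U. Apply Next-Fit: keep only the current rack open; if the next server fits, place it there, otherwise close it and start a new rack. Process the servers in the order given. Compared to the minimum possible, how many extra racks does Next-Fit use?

1

Next-Fit: [22] [32] [33] [38] [40] [3] [40] → 7 racks.
6 servers exceed 21U (half the capacity), and no two of those can share a rack, so at least 6 racks are needed.
An optimal packing achieves that bound: [40] [40] [38,3] [33] [32] [22] → 6 racks.
Excess: 7 − 6 = 1.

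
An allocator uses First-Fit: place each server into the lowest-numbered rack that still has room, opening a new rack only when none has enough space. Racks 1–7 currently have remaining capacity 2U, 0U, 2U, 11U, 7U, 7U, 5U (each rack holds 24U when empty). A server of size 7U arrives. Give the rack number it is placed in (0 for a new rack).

Racks with room: rack 4 (11U), rack 5 (7U), rack 6 (7U).
The first with room is rack 4.

4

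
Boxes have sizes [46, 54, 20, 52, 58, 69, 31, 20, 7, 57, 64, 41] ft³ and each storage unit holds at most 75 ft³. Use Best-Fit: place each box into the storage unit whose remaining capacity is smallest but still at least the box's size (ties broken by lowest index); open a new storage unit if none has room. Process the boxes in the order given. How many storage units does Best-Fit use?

8

46 ft³ → storage unit 1 (remaining 29 ft³)
54 ft³ → storage unit 2 (remaining 21 ft³)
20 ft³ → storage unit 2 (remaining 1 ft³)
52 ft³ → storage unit 3 (remaining 23 ft³)
58 ft³ → storage unit 4 (remaining 17 ft³)
69 ft³ → storage unit 5 (remaining 6 ft³)
31 ft³ → storage unit 6 (remaining 44 ft³)
20 ft³ → storage unit 3 (remaining 3 ft³)
7 ft³ → storage unit 4 (remaining 10 ft³)
57 ft³ → storage unit 7 (remaining 18 ft³)
64 ft³ → storage unit 8 (remaining 11 ft³)
41 ft³ → storage unit 6 (remaining 3 ft³)
Final storage units: [46] [54,20] [52,20] [58,7] [69] [31,41] [57] [64].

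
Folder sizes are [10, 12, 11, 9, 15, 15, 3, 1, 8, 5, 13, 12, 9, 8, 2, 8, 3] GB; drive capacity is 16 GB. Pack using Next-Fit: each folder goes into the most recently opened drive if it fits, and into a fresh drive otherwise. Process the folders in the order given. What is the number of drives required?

drive 1: place 10 GB, 6 GB left
drive 2: place 12 GB, 4 GB left
drive 3: place 11 GB, 5 GB left
drive 4: place 9 GB, 7 GB left
drive 5: place 15 GB, 1 GB left
drive 6: place 15 GB, 1 GB left
drive 7: place 3 GB, 13 GB left
drive 7: place 1 GB, 12 GB left
drive 7: place 8 GB, 4 GB left
drive 8: place 5 GB, 11 GB left
drive 9: place 13 GB, 3 GB left
drive 10: place 12 GB, 4 GB left
drive 11: place 9 GB, 7 GB left
drive 12: place 8 GB, 8 GB left
drive 12: place 2 GB, 6 GB left
drive 13: place 8 GB, 8 GB left
drive 13: place 3 GB, 5 GB left

13 drives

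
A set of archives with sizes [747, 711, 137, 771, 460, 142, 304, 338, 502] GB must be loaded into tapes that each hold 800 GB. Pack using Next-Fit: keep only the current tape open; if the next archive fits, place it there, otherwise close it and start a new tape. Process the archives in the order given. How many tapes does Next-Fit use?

7

747 GB → tape 1 (remaining 53 GB)
711 GB → tape 2 (remaining 89 GB)
137 GB → tape 3 (remaining 663 GB)
771 GB → tape 4 (remaining 29 GB)
460 GB → tape 5 (remaining 340 GB)
142 GB → tape 5 (remaining 198 GB)
304 GB → tape 6 (remaining 496 GB)
338 GB → tape 6 (remaining 158 GB)
502 GB → tape 7 (remaining 298 GB)
Final tapes: [747] [711] [137] [771] [460,142] [304,338] [502].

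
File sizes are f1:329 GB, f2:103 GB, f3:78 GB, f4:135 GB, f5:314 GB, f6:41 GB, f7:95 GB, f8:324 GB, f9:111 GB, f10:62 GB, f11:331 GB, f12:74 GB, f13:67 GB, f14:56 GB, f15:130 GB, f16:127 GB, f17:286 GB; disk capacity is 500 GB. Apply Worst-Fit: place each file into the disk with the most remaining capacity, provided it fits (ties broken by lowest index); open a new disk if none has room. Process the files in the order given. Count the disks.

7

disk 1: place f1 (329 GB), 171 GB left
disk 1: place f2 (103 GB), 68 GB left
disk 2: place f3 (78 GB), 422 GB left
disk 2: place f4 (135 GB), 287 GB left
disk 3: place f5 (314 GB), 186 GB left
disk 2: place f6 (41 GB), 246 GB left
disk 2: place f7 (95 GB), 151 GB left
disk 4: place f8 (324 GB), 176 GB left
disk 3: place f9 (111 GB), 75 GB left
disk 4: place f10 (62 GB), 114 GB left
disk 5: place f11 (331 GB), 169 GB left
disk 5: place f12 (74 GB), 95 GB left
disk 2: place f13 (67 GB), 84 GB left
disk 4: place f14 (56 GB), 58 GB left
disk 6: place f15 (130 GB), 370 GB left
disk 6: place f16 (127 GB), 243 GB left
disk 7: place f17 (286 GB), 214 GB left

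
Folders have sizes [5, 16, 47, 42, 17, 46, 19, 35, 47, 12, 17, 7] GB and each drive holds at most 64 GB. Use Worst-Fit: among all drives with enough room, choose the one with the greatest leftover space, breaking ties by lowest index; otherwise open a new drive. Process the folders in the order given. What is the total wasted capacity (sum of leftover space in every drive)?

10

drive 1: place 5 GB, 59 GB left
drive 1: place 16 GB, 43 GB left
drive 2: place 47 GB, 17 GB left
drive 1: place 42 GB, 1 GB left
drive 2: place 17 GB, 0 GB left
drive 3: place 46 GB, 18 GB left
drive 4: place 19 GB, 45 GB left
drive 4: place 35 GB, 10 GB left
drive 5: place 47 GB, 17 GB left
drive 3: place 12 GB, 6 GB left
drive 5: place 17 GB, 0 GB left
drive 4: place 7 GB, 3 GB left
5 drives × 64 GB = 320 GB; used 310 GB; unused 10 GB.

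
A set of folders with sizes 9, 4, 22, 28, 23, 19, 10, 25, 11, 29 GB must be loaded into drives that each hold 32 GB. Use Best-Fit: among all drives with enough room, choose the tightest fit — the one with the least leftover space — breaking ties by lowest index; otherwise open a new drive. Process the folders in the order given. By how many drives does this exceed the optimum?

Best-Fit: [9,4,19] [22,10] [28] [23] [25] [11] [29] → 7 drives.
Total size 180 GB; any packing needs at least ⌈180/32⌉ = 6 drives.
An optimal packing achieves that bound: [29] [28,4] [25] [23,9] [22,10] [19,11] → 6 drives.
Excess: 7 − 6 = 1.

1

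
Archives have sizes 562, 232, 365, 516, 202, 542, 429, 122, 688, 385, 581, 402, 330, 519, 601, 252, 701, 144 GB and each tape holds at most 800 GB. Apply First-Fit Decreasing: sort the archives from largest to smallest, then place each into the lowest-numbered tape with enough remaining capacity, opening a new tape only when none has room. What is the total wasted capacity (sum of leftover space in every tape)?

1227

Sorted descending: 701, 688, 601, 581, 562, 542, 519, 516, 429, 402, 385, 365, 330, 252, 232, 202, 144, 122.
Put 701 GB in tape 1; 99 GB remain.
Put 688 GB in tape 2; 112 GB remain.
Put 601 GB in tape 3; 199 GB remain.
Put 581 GB in tape 4; 219 GB remain.
Put 562 GB in tape 5; 238 GB remain.
Put 542 GB in tape 6; 258 GB remain.
Put 519 GB in tape 7; 281 GB remain.
Put 516 GB in tape 8; 284 GB remain.
Put 429 GB in tape 9; 371 GB remain.
Put 402 GB in tape 10; 398 GB remain.
Put 385 GB in tape 10; 13 GB remain.
Put 365 GB in tape 9; 6 GB remain.
Put 330 GB in tape 11; 470 GB remain.
Put 252 GB in tape 6; 6 GB remain.
Put 232 GB in tape 5; 6 GB remain.
Put 202 GB in tape 4; 17 GB remain.
Put 144 GB in tape 3; 55 GB remain.
Put 122 GB in tape 7; 159 GB remain.
11 tapes × 800 GB = 8800 GB; used 7573 GB; unused 1227 GB.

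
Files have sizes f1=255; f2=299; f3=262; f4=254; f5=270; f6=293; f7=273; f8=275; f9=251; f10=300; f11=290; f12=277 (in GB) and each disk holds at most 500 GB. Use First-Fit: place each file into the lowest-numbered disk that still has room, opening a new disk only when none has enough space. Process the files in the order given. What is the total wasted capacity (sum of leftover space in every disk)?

f1 (255 GB) → disk 1 (remaining 245 GB)
f2 (299 GB) → disk 2 (remaining 201 GB)
f3 (262 GB) → disk 3 (remaining 238 GB)
f4 (254 GB) → disk 4 (remaining 246 GB)
f5 (270 GB) → disk 5 (remaining 230 GB)
f6 (293 GB) → disk 6 (remaining 207 GB)
f7 (273 GB) → disk 7 (remaining 227 GB)
f8 (275 GB) → disk 8 (remaining 225 GB)
f9 (251 GB) → disk 9 (remaining 249 GB)
f10 (300 GB) → disk 10 (remaining 200 GB)
f11 (290 GB) → disk 11 (remaining 210 GB)
f12 (277 GB) → disk 12 (remaining 223 GB)
12 disks × 500 GB = 6000 GB; used 3299 GB; unused 2701 GB.

2701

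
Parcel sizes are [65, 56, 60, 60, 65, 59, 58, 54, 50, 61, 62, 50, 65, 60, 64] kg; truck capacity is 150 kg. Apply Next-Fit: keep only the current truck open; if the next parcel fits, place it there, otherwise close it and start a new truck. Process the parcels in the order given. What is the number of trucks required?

Put 65 kg in truck 1; 85 kg remain.
Put 56 kg in truck 1; 29 kg remain.
Put 60 kg in truck 2; 90 kg remain.
Put 60 kg in truck 2; 30 kg remain.
Put 65 kg in truck 3; 85 kg remain.
Put 59 kg in truck 3; 26 kg remain.
Put 58 kg in truck 4; 92 kg remain.
Put 54 kg in truck 4; 38 kg remain.
Put 50 kg in truck 5; 100 kg remain.
Put 61 kg in truck 5; 39 kg remain.
Put 62 kg in truck 6; 88 kg remain.
Put 50 kg in truck 6; 38 kg remain.
Put 65 kg in truck 7; 85 kg remain.
Put 60 kg in truck 7; 25 kg remain.
Put 64 kg in truck 8; 86 kg remain.
Final trucks: [65,56] [60,60] [65,59] [58,54] [50,61] [62,50] [65,60] [64].

8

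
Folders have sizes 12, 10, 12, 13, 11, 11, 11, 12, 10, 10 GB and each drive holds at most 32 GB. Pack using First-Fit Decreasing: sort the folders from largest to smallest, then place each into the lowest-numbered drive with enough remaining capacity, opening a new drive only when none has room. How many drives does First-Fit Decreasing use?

4 drives

Sorted descending: 13, 12, 12, 12, 11, 11, 11, 10, 10, 10.
drive 1: place 13 GB, 19 GB left
drive 1: place 12 GB, 7 GB left
drive 2: place 12 GB, 20 GB left
drive 2: place 12 GB, 8 GB left
drive 3: place 11 GB, 21 GB left
drive 3: place 11 GB, 10 GB left
drive 4: place 11 GB, 21 GB left
drive 3: place 10 GB, 0 GB left
drive 4: place 10 GB, 11 GB left
drive 4: place 10 GB, 1 GB left
Final drives: [13,12] [12,12] [11,11,10] [11,10,10].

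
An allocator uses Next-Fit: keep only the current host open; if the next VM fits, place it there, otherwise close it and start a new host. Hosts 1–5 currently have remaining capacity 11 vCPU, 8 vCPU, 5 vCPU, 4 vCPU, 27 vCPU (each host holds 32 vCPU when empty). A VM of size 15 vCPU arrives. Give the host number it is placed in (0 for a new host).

Next-Fit only looks at host 5, which has 27 vCPU free.
15 vCPU fits there.

5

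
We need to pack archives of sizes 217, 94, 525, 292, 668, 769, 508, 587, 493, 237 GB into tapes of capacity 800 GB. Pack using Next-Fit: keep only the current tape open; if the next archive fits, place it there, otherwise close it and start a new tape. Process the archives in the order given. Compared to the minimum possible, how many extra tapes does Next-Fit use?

2

Next-Fit: [217,94] [525] [292] [668] [769] [508] [587] [493,237] → 8 tapes.
Total size 4390 GB; any packing needs at least ⌈4390/800⌉ = 6 tapes.
An optimal packing achieves that bound: [769] [668,94] [587] [525,237] [508,292] [493,217] → 6 tapes.
Excess: 8 − 6 = 2.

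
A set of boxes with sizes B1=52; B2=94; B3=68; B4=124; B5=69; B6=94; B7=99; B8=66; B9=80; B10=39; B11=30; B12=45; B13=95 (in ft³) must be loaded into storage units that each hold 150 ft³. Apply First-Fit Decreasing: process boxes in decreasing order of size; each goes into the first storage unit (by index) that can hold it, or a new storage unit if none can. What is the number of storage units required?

7 storage units

Sorted descending: 124, 99, 95, 94, 94, 80, 69, 68, 66, 52, 45, 39, 30.
storage unit 1: place 124 ft³, 26 ft³ left
storage unit 2: place 99 ft³, 51 ft³ left
storage unit 3: place 95 ft³, 55 ft³ left
storage unit 4: place 94 ft³, 56 ft³ left
storage unit 5: place 94 ft³, 56 ft³ left
storage unit 6: place 80 ft³, 70 ft³ left
storage unit 6: place 69 ft³, 1 ft³ left
storage unit 7: place 68 ft³, 82 ft³ left
storage unit 7: place 66 ft³, 16 ft³ left
storage unit 3: place 52 ft³, 3 ft³ left
storage unit 2: place 45 ft³, 6 ft³ left
storage unit 4: place 39 ft³, 17 ft³ left
storage unit 5: place 30 ft³, 26 ft³ left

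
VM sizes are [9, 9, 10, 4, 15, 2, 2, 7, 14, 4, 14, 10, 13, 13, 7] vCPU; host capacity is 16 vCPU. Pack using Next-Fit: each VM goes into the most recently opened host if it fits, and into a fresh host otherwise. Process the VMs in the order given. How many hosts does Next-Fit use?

12

9 vCPU → host 1 (remaining 7 vCPU)
9 vCPU → host 2 (remaining 7 vCPU)
10 vCPU → host 3 (remaining 6 vCPU)
4 vCPU → host 3 (remaining 2 vCPU)
15 vCPU → host 4 (remaining 1 vCPU)
2 vCPU → host 5 (remaining 14 vCPU)
2 vCPU → host 5 (remaining 12 vCPU)
7 vCPU → host 5 (remaining 5 vCPU)
14 vCPU → host 6 (remaining 2 vCPU)
4 vCPU → host 7 (remaining 12 vCPU)
14 vCPU → host 8 (remaining 2 vCPU)
10 vCPU → host 9 (remaining 6 vCPU)
13 vCPU → host 10 (remaining 3 vCPU)
13 vCPU → host 11 (remaining 3 vCPU)
7 vCPU → host 12 (remaining 9 vCPU)
Final hosts: [9] [9] [10,4] [15] [2,2,7] [14] [4] [14] [10] [13] [13] [7].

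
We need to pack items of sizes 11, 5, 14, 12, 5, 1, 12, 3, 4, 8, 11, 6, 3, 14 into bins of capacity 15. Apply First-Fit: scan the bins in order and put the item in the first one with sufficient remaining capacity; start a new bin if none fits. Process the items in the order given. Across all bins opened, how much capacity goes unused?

Put 11 in bin 1; 4 remain.
Put 5 in bin 2; 10 remain.
Put 14 in bin 3; 1 remain.
Put 12 in bin 4; 3 remain.
Put 5 in bin 2; 5 remain.
Put 1 in bin 1; 3 remain.
Put 12 in bin 5; 3 remain.
Put 3 in bin 1; 0 remain.
Put 4 in bin 2; 1 remain.
Put 8 in bin 6; 7 remain.
Put 11 in bin 7; 4 remain.
Put 6 in bin 6; 1 remain.
Put 3 in bin 4; 0 remain.
Put 14 in bin 8; 1 remain.
8 bins × 15 = 120; used 109; unused 11.

11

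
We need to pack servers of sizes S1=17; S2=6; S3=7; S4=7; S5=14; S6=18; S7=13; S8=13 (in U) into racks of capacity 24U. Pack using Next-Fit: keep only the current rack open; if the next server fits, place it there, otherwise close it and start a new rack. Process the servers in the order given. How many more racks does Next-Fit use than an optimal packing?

Next-Fit: [17,6] [7,7] [14] [18] [13] [13] → 6 racks.
5 servers exceed 12U (half the capacity), and no two of those can share a rack, so at least 5 racks are needed.
An optimal packing achieves that bound: [18,6] [17,7] [14,7] [13] [13] → 5 racks.
Excess: 6 − 5 = 1.

1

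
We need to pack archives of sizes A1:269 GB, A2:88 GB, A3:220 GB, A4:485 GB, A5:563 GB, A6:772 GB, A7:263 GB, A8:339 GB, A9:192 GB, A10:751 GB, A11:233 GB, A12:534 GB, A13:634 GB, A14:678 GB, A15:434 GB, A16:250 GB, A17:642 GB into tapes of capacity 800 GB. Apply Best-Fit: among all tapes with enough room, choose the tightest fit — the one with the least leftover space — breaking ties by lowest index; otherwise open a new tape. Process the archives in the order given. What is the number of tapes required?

Put A1 (269 GB) in tape 1; 531 GB remain.
Put A2 (88 GB) in tape 1; 443 GB remain.
Put A3 (220 GB) in tape 1; 223 GB remain.
Put A4 (485 GB) in tape 2; 315 GB remain.
Put A5 (563 GB) in tape 3; 237 GB remain.
Put A6 (772 GB) in tape 4; 28 GB remain.
Put A7 (263 GB) in tape 2; 52 GB remain.
Put A8 (339 GB) in tape 5; 461 GB remain.
Put A9 (192 GB) in tape 1; 31 GB remain.
Put A10 (751 GB) in tape 6; 49 GB remain.
Put A11 (233 GB) in tape 3; 4 GB remain.
Put A12 (534 GB) in tape 7; 266 GB remain.
Put A13 (634 GB) in tape 8; 166 GB remain.
Put A14 (678 GB) in tape 9; 122 GB remain.
Put A15 (434 GB) in tape 5; 27 GB remain.
Put A16 (250 GB) in tape 7; 16 GB remain.
Put A17 (642 GB) in tape 10; 158 GB remain.
Final tapes: [269,88,220,192] [485,263] [563,233] [772] [339,434] [751] [534,250] [634] [678] [642].

10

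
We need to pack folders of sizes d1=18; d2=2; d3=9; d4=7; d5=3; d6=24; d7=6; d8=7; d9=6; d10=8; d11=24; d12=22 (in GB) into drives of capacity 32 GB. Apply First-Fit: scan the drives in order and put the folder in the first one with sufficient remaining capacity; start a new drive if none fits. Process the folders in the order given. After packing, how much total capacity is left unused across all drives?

d1 (18 GB) → drive 1 (remaining 14 GB)
d2 (2 GB) → drive 1 (remaining 12 GB)
d3 (9 GB) → drive 1 (remaining 3 GB)
d4 (7 GB) → drive 2 (remaining 25 GB)
d5 (3 GB) → drive 1 (remaining 0 GB)
d6 (24 GB) → drive 2 (remaining 1 GB)
d7 (6 GB) → drive 3 (remaining 26 GB)
d8 (7 GB) → drive 3 (remaining 19 GB)
d9 (6 GB) → drive 3 (remaining 13 GB)
d10 (8 GB) → drive 3 (remaining 5 GB)
d11 (24 GB) → drive 4 (remaining 8 GB)
d12 (22 GB) → drive 5 (remaining 10 GB)
5 drives × 32 GB = 160 GB; used 136 GB; unused 24 GB.

24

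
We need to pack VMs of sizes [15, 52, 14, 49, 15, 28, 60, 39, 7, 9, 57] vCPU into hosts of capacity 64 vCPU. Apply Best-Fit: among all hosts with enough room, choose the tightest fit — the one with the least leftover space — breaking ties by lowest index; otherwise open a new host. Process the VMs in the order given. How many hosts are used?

6 hosts

15 vCPU → host 1 (remaining 49 vCPU)
52 vCPU → host 2 (remaining 12 vCPU)
14 vCPU → host 1 (remaining 35 vCPU)
49 vCPU → host 3 (remaining 15 vCPU)
15 vCPU → host 3 (remaining 0 vCPU)
28 vCPU → host 1 (remaining 7 vCPU)
60 vCPU → host 4 (remaining 4 vCPU)
39 vCPU → host 5 (remaining 25 vCPU)
7 vCPU → host 1 (remaining 0 vCPU)
9 vCPU → host 2 (remaining 3 vCPU)
57 vCPU → host 6 (remaining 7 vCPU)
Final hosts: [15,14,28,7] [52,9] [49,15] [60] [39] [57].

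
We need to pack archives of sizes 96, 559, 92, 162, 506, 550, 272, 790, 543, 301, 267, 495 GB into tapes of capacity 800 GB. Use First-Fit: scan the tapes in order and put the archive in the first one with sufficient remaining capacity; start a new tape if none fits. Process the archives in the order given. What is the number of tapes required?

7

tape 1: place 96 GB, 704 GB left
tape 1: place 559 GB, 145 GB left
tape 1: place 92 GB, 53 GB left
tape 2: place 162 GB, 638 GB left
tape 2: place 506 GB, 132 GB left
tape 3: place 550 GB, 250 GB left
tape 4: place 272 GB, 528 GB left
tape 5: place 790 GB, 10 GB left
tape 6: place 543 GB, 257 GB left
tape 4: place 301 GB, 227 GB left
tape 7: place 267 GB, 533 GB left
tape 7: place 495 GB, 38 GB left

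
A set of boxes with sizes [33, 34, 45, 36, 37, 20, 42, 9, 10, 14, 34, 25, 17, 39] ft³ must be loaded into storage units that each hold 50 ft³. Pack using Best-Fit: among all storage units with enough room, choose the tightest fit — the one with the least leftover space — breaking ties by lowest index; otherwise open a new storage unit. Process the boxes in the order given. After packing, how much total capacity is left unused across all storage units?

Put 33 ft³ in storage unit 1; 17 ft³ remain.
Put 34 ft³ in storage unit 2; 16 ft³ remain.
Put 45 ft³ in storage unit 3; 5 ft³ remain.
Put 36 ft³ in storage unit 4; 14 ft³ remain.
Put 37 ft³ in storage unit 5; 13 ft³ remain.
Put 20 ft³ in storage unit 6; 30 ft³ remain.
Put 42 ft³ in storage unit 7; 8 ft³ remain.
Put 9 ft³ in storage unit 5; 4 ft³ remain.
Put 10 ft³ in storage unit 4; 4 ft³ remain.
Put 14 ft³ in storage unit 2; 2 ft³ remain.
Put 34 ft³ in storage unit 8; 16 ft³ remain.
Put 25 ft³ in storage unit 6; 5 ft³ remain.
Put 17 ft³ in storage unit 1; 0 ft³ remain.
Put 39 ft³ in storage unit 9; 11 ft³ remain.
9 storage units × 50 ft³ = 450 ft³; used 395 ft³; unused 55 ft³.

55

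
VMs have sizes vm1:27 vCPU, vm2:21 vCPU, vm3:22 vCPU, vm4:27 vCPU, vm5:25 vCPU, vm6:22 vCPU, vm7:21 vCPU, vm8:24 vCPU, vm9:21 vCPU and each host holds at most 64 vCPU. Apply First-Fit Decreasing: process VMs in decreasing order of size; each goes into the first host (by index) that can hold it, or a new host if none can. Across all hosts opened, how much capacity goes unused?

46

Sorted descending: 27, 27, 25, 24, 22, 22, 21, 21, 21.
Put 27 vCPU in host 1; 37 vCPU remain.
Put 27 vCPU in host 1; 10 vCPU remain.
Put 25 vCPU in host 2; 39 vCPU remain.
Put 24 vCPU in host 2; 15 vCPU remain.
Put 22 vCPU in host 3; 42 vCPU remain.
Put 22 vCPU in host 3; 20 vCPU remain.
Put 21 vCPU in host 4; 43 vCPU remain.
Put 21 vCPU in host 4; 22 vCPU remain.
Put 21 vCPU in host 4; 1 vCPU remain.
4 hosts × 64 vCPU = 256 vCPU; used 210 vCPU; unused 46 vCPU.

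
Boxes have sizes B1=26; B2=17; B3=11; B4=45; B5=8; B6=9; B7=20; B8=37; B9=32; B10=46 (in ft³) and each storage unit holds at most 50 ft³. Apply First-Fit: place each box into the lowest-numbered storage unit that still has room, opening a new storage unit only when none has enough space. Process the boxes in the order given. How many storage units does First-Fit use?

Put B1 (26 ft³) in storage unit 1; 24 ft³ remain.
Put B2 (17 ft³) in storage unit 1; 7 ft³ remain.
Put B3 (11 ft³) in storage unit 2; 39 ft³ remain.
Put B4 (45 ft³) in storage unit 3; 5 ft³ remain.
Put B5 (8 ft³) in storage unit 2; 31 ft³ remain.
Put B6 (9 ft³) in storage unit 2; 22 ft³ remain.
Put B7 (20 ft³) in storage unit 2; 2 ft³ remain.
Put B8 (37 ft³) in storage unit 4; 13 ft³ remain.
Put B9 (32 ft³) in storage unit 5; 18 ft³ remain.
Put B10 (46 ft³) in storage unit 6; 4 ft³ remain.

6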